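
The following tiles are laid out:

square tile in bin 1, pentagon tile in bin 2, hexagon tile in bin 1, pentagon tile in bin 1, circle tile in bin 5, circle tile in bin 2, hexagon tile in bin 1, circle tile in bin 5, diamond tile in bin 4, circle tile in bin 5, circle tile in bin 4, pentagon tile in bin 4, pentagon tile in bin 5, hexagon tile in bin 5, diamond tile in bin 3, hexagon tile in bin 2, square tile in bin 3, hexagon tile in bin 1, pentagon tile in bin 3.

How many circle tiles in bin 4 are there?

1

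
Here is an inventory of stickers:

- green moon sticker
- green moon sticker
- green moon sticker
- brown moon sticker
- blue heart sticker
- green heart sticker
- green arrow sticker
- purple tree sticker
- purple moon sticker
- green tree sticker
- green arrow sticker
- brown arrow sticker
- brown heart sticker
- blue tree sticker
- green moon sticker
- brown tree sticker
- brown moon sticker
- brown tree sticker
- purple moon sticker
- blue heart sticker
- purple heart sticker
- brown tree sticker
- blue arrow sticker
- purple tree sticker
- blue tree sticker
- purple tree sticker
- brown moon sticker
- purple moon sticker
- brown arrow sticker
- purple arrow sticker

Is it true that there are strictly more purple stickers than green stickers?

purple stickers: 8.
green stickers: 8.
The claim requires 8 > 8, which does not hold.

False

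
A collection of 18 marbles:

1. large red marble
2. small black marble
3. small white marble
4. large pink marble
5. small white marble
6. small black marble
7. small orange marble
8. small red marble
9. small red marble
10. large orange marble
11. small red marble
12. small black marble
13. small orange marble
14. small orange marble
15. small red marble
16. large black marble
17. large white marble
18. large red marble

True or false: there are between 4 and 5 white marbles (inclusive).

white marbles: 3.
The claim requires 4 ≤ 3 ≤ 5, which does not hold.

False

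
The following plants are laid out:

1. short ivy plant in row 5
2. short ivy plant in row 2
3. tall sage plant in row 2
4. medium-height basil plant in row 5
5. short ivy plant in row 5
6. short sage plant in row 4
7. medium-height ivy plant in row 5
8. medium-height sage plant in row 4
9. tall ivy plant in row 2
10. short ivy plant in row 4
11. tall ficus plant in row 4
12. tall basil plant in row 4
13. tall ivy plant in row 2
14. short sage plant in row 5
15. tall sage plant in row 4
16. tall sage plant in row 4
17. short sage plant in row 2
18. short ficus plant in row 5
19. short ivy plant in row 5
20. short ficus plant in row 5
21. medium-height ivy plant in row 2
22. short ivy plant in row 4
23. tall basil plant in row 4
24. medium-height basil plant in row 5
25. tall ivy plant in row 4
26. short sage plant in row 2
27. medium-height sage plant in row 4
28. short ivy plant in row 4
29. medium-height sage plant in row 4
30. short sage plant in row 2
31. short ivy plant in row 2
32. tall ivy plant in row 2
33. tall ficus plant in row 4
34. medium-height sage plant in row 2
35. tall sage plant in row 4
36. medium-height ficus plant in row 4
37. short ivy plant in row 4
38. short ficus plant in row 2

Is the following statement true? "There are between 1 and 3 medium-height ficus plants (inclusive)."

|medium-height ficus plants| = 1.
The claim requires 1 ≤ 1 ≤ 3, which holds.

True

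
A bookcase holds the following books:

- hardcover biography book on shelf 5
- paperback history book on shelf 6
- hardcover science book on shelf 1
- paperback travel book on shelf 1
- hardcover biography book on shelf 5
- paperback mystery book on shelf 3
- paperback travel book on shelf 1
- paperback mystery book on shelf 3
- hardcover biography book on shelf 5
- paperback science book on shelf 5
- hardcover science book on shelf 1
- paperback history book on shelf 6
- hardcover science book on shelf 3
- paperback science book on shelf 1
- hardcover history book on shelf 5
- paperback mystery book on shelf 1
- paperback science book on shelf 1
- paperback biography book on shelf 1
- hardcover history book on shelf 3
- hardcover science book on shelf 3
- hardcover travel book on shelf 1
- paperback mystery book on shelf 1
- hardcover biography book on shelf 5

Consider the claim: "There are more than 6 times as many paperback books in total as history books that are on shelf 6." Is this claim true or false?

False

paperback books: 12.
history books on shelf 6: 2.
The claim requires 12 > 6 × 2 = 12, which does not hold.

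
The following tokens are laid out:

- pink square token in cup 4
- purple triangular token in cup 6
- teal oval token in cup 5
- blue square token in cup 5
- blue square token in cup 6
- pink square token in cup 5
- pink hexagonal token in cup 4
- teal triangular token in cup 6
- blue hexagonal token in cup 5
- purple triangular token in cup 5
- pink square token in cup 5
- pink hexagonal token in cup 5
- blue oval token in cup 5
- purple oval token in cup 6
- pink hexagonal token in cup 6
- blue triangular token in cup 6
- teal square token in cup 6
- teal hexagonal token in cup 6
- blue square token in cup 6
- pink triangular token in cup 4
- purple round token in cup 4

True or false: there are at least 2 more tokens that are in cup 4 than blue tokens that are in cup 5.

There are 4 tokens in cup 4.
There are 3 blue tokens in cup 5.
The claim requires 4 − 3 = 1 ≥ 2, which does not hold.

False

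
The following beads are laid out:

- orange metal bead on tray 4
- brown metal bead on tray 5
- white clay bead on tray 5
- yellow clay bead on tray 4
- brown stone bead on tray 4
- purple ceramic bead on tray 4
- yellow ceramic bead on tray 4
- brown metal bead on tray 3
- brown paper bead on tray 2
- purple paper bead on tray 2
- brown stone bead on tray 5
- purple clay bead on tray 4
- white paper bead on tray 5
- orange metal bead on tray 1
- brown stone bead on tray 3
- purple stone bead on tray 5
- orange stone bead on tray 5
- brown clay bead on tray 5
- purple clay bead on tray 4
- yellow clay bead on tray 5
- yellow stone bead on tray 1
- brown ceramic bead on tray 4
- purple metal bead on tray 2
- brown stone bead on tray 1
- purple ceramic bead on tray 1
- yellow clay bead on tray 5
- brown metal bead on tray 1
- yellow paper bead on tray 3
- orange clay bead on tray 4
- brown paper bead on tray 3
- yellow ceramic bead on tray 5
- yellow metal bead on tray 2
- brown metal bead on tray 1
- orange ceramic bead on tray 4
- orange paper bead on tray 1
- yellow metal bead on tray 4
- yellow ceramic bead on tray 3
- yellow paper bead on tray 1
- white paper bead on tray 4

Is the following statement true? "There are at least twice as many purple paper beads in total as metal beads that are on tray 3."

purple paper beads: 1.
metal beads on tray 3: 1.
The claim requires 1 ≥ 2 × 1 = 2, which does not hold.

False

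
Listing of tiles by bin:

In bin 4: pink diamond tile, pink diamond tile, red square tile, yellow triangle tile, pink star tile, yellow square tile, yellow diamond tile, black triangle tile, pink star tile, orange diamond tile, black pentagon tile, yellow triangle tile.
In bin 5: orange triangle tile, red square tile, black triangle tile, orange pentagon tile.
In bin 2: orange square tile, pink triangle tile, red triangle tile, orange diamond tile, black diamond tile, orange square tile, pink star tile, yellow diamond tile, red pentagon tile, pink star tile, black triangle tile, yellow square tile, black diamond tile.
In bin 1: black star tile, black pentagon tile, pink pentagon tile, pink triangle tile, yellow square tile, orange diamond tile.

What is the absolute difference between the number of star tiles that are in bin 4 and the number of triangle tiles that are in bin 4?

1

star tiles in bin 4: 2. triangle tiles in bin 4: 3.
|2 − 3| = 3 − 2 = 1.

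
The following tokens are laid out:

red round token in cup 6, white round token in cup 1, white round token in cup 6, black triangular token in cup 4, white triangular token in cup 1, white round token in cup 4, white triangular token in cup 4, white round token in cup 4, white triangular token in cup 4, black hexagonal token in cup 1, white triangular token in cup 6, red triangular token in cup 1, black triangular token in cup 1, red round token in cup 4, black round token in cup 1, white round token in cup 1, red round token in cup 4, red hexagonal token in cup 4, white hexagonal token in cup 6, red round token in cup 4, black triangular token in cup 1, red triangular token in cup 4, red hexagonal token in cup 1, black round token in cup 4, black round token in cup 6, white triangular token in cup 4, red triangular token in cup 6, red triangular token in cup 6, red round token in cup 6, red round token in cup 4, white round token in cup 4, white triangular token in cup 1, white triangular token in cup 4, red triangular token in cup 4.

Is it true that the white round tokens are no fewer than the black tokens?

False

white round tokens: 6.
black tokens: 7.
The claim requires 6 ≥ 7, which does not hold.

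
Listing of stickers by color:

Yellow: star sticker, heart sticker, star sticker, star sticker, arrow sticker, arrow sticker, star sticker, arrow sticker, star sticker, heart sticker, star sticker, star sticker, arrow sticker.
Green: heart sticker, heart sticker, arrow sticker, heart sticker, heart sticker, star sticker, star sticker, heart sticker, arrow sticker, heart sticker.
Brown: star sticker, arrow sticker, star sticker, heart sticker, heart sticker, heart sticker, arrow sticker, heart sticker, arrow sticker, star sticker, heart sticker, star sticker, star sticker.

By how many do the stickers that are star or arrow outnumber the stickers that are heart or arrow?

1

stickers that are star or arrow: 23.
stickers that are heart or arrow: 22.
23 − 22 = 1.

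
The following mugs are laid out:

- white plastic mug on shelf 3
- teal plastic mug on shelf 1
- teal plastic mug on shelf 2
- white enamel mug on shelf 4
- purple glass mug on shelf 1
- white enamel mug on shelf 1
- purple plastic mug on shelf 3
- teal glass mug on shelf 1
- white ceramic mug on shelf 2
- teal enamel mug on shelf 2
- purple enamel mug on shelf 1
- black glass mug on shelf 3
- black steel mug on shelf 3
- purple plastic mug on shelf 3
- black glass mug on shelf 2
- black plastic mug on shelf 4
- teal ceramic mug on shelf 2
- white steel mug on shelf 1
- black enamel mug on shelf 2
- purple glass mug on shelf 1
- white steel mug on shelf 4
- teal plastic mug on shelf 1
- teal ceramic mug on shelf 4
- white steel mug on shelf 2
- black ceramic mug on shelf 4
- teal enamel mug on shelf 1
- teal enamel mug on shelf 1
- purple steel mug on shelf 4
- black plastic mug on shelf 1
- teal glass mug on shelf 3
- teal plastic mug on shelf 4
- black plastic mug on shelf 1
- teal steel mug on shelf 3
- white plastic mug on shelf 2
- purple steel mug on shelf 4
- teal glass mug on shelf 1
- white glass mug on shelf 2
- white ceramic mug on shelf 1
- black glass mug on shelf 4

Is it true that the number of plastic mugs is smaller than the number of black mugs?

There are 11 plastic mugs.
There are 9 black mugs.
The claim requires 11 < 9, which does not hold.

False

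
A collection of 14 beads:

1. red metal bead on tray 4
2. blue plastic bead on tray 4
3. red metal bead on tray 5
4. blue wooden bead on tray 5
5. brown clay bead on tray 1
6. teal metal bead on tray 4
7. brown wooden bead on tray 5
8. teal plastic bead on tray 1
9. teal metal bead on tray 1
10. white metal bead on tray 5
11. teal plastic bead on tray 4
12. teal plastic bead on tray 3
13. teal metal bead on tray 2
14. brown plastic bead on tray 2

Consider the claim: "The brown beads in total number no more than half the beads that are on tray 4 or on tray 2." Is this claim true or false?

There are 3 brown beads.
There are 6 beads on tray 4 or on tray 2.
The claim requires 2 × 3 = 6 ≤ 6, which holds.

True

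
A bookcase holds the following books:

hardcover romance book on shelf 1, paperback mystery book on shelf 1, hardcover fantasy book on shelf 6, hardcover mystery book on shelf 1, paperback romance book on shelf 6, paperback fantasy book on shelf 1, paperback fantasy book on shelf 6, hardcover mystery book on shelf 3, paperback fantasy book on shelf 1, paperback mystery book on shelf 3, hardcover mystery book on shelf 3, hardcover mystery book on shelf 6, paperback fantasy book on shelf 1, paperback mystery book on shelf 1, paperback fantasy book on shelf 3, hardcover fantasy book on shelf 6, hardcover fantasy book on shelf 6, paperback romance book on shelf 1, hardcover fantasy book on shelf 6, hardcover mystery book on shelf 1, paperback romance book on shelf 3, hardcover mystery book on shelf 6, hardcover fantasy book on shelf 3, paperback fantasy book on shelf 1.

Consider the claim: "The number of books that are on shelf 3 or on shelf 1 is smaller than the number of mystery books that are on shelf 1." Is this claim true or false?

False

books on shelf 3 or on shelf 1: 16.
mystery books on shelf 1: 4.
The claim requires 16 < 4, which does not hold.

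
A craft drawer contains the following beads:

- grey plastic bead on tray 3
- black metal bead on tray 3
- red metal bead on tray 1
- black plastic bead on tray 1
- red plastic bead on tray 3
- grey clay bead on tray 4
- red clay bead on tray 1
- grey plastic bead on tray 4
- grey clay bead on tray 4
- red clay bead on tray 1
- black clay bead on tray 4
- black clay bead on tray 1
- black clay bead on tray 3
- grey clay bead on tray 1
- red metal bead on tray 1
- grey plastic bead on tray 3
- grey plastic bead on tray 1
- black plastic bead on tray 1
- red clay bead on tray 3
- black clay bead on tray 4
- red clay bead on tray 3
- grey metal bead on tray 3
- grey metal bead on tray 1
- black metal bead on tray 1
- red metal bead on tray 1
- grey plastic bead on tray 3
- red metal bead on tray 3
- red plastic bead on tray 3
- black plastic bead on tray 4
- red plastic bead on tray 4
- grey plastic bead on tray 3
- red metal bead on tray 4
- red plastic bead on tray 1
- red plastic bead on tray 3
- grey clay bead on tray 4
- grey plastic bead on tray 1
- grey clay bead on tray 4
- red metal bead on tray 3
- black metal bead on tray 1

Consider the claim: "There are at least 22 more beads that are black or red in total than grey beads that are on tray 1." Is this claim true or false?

False

beads that are black or red: 25.
grey beads on tray 1: 4.
The claim requires 25 − 4 = 21 ≥ 22, which does not hold.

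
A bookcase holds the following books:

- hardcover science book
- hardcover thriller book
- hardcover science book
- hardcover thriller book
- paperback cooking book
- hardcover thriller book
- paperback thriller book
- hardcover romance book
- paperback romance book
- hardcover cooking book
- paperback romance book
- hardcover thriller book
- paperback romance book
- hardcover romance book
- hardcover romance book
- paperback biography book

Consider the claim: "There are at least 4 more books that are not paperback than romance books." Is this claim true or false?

True

|books that are not paperback| = 10.
|romance books| = 6.
The claim requires 10 − 6 = 4 ≥ 4, which holds.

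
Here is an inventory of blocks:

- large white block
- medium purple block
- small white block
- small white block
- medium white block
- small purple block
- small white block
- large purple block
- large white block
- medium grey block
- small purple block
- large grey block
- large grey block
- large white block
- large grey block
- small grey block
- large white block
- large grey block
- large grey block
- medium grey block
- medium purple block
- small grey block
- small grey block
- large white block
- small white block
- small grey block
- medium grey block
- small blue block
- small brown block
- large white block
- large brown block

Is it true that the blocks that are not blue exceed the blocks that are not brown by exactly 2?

False

There are 30 blocks that are not blue.
There are 29 blocks that are not brown.
The claim requires 30 − 29 (= 1) to equal 2, which does not hold.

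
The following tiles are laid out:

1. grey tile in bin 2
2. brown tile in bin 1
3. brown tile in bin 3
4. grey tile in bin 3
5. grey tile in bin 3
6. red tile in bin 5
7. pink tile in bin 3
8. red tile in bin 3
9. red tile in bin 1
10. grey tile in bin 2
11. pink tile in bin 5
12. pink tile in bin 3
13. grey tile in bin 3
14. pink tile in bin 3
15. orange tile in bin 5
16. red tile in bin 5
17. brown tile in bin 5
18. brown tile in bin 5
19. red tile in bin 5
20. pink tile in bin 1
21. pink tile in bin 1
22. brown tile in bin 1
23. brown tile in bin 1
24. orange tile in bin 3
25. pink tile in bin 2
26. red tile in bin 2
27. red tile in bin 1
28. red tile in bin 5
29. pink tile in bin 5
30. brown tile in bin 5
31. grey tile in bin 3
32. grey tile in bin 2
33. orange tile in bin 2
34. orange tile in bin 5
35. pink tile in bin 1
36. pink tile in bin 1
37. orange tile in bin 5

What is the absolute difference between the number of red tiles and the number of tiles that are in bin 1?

red tiles: 8. tiles in bin 1: 9.
|8 − 9| = 9 − 8 = 1.

1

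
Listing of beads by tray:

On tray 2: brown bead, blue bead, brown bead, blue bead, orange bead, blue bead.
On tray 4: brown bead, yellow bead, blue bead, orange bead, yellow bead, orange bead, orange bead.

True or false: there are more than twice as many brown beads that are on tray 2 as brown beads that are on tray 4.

False

|brown beads on tray 2| = 2.
|brown beads on tray 4| = 1.
The claim requires 2 > 2 × 1 = 2, which does not hold.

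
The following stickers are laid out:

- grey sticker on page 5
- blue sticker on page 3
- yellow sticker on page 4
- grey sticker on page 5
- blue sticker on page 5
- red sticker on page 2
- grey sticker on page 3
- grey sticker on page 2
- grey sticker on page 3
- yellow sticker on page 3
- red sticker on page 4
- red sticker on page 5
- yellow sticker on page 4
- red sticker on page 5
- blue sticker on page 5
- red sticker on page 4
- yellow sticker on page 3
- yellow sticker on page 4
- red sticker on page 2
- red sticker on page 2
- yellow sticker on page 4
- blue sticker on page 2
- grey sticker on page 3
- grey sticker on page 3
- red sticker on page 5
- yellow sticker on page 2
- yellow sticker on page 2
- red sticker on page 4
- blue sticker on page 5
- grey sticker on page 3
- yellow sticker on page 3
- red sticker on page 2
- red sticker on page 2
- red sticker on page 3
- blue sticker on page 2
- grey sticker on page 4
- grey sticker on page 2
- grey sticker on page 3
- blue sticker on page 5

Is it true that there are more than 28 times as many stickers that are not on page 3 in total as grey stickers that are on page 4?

False

stickers that are not on page 3: 28.
grey stickers on page 4: 1.
The claim requires 28 > 28 × 1 = 28, which does not hold.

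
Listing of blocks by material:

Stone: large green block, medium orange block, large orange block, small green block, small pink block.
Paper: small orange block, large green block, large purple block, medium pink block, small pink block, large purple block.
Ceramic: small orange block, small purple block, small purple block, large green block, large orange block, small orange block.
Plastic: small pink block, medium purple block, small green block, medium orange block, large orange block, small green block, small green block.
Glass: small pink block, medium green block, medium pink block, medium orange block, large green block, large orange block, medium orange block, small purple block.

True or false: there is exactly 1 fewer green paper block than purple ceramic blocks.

There is 1 green paper block.
There are 2 purple ceramic blocks.
The claim requires 2 − 1 (= 1) to equal 1, which holds.

True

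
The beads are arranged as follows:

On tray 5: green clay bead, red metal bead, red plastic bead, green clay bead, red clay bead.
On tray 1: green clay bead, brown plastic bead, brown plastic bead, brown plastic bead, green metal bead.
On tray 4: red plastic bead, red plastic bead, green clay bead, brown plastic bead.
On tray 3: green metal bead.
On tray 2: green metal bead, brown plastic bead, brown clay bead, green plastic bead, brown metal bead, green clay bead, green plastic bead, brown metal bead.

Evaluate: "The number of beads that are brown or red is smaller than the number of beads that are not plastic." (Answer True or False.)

beads that are brown or red: 13.
beads that are not plastic: 13.
The claim requires 13 < 13, which does not hold.

False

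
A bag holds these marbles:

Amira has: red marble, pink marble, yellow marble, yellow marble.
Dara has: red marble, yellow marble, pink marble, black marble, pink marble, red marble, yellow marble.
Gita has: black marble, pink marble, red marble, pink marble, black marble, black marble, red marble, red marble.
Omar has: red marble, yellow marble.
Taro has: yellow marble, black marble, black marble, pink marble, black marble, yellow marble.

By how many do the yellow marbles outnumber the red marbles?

yellow marbles: 7.
red marbles: 7.
7 − 7 = 0.

0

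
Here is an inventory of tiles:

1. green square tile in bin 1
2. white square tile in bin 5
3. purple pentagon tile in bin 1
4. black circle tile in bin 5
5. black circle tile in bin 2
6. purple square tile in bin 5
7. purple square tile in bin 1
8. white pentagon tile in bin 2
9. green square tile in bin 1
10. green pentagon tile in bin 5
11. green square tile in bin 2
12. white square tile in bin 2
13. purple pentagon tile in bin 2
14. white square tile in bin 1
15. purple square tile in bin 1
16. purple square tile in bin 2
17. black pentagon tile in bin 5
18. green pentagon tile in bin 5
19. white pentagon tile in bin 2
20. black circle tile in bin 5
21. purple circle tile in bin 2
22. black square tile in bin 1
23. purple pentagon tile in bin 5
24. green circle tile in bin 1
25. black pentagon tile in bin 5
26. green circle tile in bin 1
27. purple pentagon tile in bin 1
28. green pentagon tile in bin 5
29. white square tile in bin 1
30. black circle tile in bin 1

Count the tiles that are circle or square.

19

circle: 7; square: 12; together 7 + 12 = 19.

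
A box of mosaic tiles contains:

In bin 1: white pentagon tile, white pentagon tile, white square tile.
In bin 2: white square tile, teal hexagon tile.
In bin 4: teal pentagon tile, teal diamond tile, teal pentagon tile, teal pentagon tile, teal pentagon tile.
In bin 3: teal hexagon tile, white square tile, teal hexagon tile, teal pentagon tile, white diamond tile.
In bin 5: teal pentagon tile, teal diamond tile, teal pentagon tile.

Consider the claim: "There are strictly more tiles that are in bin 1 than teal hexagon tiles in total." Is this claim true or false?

tiles in bin 1: 3.
teal hexagon tiles: 3.
The claim requires 3 > 3, which does not hold.

False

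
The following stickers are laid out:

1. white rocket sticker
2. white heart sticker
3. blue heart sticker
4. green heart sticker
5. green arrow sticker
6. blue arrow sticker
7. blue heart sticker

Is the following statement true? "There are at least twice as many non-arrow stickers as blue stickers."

False

There are 5 non-arrow stickers.
There are 3 blue stickers.
The claim requires 5 ≥ 2 × 3 = 6, which does not hold.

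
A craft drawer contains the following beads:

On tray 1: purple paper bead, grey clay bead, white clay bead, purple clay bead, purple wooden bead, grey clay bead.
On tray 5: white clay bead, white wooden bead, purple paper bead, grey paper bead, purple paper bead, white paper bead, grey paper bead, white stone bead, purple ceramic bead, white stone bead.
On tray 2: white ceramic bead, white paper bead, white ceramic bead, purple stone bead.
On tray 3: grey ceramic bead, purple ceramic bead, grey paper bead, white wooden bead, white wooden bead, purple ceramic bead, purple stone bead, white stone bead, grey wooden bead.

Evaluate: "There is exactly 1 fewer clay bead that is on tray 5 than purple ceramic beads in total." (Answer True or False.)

|clay beads on tray 5| = 1.
|purple ceramic beads| = 3.
The claim requires 3 − 1 (= 2) to equal 1, which does not hold.

False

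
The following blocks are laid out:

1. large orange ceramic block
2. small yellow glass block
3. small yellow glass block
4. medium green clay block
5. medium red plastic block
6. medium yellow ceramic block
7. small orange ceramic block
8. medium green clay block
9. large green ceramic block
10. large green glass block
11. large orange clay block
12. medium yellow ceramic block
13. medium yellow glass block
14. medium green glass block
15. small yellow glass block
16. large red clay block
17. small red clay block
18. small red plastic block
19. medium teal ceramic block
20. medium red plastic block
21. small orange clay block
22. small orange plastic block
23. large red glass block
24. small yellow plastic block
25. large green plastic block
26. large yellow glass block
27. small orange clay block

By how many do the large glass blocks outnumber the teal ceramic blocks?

2

large glass blocks: 3.
teal ceramic blocks: 1.
3 − 1 = 2.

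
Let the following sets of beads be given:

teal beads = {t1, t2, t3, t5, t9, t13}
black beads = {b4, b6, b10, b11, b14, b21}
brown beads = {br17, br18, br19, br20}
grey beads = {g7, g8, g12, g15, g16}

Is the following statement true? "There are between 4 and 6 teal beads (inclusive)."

True

|teal beads| = 6.
The claim requires 4 ≤ 6 ≤ 6, which holds.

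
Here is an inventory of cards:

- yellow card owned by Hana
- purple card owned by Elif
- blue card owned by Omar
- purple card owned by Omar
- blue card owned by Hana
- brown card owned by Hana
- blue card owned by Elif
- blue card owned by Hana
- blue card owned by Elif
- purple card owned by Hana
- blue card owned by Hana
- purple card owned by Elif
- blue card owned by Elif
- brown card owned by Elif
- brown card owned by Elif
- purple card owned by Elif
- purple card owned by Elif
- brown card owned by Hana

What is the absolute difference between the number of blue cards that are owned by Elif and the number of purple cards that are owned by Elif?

1

blue cards owned by Elif: 3. purple cards owned by Elif: 4.
|3 − 4| = 4 − 3 = 1.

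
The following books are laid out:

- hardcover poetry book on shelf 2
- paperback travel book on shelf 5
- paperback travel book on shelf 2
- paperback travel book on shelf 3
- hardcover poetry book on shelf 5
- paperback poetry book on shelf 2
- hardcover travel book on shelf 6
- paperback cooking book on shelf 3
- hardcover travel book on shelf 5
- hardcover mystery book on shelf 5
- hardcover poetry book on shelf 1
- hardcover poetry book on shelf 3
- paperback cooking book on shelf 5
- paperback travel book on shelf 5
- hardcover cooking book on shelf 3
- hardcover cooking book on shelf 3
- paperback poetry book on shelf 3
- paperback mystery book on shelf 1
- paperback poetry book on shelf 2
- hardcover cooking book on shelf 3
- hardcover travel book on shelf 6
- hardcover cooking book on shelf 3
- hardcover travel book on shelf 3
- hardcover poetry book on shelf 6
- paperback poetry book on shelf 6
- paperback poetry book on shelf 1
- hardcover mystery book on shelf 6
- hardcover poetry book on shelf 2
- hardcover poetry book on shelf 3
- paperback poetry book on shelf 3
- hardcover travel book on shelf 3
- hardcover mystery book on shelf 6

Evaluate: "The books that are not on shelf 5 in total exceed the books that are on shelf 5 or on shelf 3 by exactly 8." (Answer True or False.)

True

|books that are not on shelf 5| = 26.
|books on shelf 5 or on shelf 3| = 18.
The claim requires 26 − 18 (= 8) to equal 8, which holds.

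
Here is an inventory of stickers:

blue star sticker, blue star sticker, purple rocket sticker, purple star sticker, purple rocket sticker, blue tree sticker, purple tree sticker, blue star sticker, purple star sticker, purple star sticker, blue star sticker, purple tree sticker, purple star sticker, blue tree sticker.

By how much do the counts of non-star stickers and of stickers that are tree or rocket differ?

0

non-star stickers: 6. stickers that are tree or rocket: 6.
|6 − 6| = 6 − 6 = 0.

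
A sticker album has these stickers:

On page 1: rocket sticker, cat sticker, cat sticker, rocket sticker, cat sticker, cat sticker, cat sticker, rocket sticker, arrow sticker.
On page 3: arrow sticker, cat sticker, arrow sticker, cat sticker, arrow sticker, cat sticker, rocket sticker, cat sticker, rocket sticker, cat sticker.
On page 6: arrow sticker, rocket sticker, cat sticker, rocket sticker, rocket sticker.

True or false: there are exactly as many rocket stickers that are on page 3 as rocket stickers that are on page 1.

False

There are 2 rocket stickers on page 3.
There are 3 rocket stickers on page 1.
The claim requires 2 = 3, which does not hold.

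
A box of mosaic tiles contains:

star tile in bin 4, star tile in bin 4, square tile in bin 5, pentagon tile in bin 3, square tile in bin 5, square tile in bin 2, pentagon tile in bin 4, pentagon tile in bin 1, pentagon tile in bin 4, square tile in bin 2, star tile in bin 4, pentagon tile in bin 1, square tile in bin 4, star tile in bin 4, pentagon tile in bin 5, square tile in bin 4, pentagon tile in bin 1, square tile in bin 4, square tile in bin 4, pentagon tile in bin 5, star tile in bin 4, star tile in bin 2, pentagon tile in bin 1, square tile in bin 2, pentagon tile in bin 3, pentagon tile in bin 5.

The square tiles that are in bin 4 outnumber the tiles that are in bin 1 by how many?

square tiles in bin 4: 4.
tiles in bin 1: 4.
4 − 4 = 0.

0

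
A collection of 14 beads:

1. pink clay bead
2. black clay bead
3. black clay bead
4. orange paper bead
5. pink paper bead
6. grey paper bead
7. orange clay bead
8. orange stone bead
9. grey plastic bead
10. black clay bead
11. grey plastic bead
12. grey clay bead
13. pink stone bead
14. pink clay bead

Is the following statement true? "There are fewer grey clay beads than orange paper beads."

False

grey clay beads: 1.
orange paper beads: 1.
The claim requires 1 < 1, which does not hold.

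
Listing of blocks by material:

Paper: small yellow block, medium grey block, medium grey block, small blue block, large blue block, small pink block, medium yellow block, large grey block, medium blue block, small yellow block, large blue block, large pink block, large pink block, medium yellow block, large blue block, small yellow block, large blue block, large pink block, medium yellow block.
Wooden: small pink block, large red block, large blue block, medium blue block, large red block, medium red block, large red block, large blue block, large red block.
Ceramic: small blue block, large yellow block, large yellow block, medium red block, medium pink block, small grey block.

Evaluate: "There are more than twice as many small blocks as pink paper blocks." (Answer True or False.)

There are 8 small blocks.
There are 4 pink paper blocks.
The claim requires 8 > 2 × 4 = 8, which does not hold.

False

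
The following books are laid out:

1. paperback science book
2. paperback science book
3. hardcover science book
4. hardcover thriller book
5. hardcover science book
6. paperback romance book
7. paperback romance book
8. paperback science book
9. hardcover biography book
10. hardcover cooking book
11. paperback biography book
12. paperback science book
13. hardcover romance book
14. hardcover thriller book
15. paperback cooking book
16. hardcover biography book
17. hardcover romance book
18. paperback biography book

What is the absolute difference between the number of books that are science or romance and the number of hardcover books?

1

books that are science or romance: 10. hardcover books: 9.
|10 − 9| = 10 − 9 = 1.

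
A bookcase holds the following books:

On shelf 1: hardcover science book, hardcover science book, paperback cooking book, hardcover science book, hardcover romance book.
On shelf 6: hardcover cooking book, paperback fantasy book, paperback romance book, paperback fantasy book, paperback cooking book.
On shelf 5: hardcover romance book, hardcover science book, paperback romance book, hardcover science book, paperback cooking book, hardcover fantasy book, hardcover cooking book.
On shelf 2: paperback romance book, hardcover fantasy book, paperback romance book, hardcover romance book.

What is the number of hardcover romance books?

3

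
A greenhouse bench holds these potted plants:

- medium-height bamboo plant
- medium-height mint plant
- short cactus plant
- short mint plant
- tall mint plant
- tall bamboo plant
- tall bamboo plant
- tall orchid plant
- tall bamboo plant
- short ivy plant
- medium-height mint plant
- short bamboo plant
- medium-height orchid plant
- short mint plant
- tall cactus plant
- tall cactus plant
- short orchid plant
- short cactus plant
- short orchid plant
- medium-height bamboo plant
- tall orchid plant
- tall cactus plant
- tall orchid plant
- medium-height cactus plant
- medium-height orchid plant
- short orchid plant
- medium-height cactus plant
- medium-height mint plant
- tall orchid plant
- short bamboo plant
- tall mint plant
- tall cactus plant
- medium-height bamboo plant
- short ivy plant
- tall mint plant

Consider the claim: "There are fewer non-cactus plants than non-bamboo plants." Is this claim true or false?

non-cactus plants: 27.
non-bamboo plants: 27.
The claim requires 27 < 27, which does not hold.

False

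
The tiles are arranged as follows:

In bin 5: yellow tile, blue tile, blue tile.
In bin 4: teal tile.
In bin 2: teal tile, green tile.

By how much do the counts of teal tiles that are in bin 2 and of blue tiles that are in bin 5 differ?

1

teal tiles in bin 2: 1. blue tiles in bin 5: 2.
|1 − 2| = 2 − 1 = 1.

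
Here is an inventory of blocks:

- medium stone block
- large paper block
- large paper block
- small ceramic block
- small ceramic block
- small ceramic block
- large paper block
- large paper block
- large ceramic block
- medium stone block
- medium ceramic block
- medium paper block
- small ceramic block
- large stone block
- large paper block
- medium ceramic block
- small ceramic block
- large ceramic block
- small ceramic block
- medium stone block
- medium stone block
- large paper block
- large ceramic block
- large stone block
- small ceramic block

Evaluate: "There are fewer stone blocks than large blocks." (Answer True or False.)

True

|stone blocks| = 6.
|large blocks| = 11.
The claim requires 6 < 11, which holds.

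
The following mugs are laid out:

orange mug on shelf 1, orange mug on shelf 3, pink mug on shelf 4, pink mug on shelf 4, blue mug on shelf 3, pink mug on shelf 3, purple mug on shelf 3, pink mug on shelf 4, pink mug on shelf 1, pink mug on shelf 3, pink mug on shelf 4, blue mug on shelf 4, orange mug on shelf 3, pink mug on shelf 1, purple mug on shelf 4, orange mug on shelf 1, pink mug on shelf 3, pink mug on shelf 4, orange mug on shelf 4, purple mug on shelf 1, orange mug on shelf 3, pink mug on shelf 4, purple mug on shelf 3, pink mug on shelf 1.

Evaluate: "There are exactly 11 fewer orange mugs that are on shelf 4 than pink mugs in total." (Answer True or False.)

True

|orange mugs on shelf 4| = 1.
|pink mugs| = 12.
The claim requires 12 − 1 (= 11) to equal 11, which holds.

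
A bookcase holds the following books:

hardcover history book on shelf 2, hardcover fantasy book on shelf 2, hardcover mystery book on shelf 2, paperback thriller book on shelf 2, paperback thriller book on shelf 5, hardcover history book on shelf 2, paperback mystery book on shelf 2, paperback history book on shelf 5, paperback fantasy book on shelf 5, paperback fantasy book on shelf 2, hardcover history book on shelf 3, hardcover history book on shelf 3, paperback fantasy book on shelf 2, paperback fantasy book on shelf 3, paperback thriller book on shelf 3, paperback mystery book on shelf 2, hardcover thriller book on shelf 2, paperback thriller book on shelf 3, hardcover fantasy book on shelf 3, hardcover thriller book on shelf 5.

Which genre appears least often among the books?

mystery

Counts by genre: fantasy 6, thriller 6, history 5, mystery 3.
The minimum is 3, held uniquely by mystery.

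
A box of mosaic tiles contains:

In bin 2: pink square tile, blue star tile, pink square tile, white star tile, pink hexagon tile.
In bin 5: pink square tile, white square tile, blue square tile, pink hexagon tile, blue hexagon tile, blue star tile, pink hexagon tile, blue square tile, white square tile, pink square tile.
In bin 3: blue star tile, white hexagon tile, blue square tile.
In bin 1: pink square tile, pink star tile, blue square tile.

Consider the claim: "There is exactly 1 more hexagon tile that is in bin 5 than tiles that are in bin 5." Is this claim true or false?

False

hexagon tiles in bin 5: 3.
tiles in bin 5: 10.
The claim requires 3 − 10 (= -7) to equal 1, which does not hold.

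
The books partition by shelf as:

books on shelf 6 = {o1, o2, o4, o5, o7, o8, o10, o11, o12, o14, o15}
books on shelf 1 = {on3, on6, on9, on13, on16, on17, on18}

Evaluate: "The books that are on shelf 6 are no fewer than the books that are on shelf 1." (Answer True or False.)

There are 11 books on shelf 6.
There are 7 books on shelf 1.
The claim requires 11 ≥ 7, which holds.

True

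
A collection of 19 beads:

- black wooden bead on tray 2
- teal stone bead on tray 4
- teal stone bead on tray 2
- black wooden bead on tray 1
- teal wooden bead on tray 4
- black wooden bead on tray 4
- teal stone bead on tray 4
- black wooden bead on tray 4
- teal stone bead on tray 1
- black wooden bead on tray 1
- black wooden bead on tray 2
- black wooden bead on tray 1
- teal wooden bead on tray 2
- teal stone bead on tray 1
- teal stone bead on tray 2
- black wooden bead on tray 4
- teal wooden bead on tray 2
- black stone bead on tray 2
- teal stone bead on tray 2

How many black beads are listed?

9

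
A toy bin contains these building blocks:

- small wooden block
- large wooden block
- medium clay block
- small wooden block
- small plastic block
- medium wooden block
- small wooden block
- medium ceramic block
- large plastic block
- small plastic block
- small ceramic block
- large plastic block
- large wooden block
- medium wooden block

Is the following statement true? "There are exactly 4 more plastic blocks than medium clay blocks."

False

There are 4 plastic blocks.
There is 1 medium clay block.
The claim requires 4 − 1 (= 3) to equal 4, which does not hold.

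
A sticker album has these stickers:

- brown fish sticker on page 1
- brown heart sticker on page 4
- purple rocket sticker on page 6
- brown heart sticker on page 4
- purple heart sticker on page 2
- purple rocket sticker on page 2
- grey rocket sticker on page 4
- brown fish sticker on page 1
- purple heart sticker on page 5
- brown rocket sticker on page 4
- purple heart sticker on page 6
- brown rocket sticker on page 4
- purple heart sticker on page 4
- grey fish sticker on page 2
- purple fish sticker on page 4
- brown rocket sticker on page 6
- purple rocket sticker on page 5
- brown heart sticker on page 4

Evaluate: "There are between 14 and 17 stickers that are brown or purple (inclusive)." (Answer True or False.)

True

stickers that are brown or purple: 16.
The claim requires 14 ≤ 16 ≤ 17, which holds.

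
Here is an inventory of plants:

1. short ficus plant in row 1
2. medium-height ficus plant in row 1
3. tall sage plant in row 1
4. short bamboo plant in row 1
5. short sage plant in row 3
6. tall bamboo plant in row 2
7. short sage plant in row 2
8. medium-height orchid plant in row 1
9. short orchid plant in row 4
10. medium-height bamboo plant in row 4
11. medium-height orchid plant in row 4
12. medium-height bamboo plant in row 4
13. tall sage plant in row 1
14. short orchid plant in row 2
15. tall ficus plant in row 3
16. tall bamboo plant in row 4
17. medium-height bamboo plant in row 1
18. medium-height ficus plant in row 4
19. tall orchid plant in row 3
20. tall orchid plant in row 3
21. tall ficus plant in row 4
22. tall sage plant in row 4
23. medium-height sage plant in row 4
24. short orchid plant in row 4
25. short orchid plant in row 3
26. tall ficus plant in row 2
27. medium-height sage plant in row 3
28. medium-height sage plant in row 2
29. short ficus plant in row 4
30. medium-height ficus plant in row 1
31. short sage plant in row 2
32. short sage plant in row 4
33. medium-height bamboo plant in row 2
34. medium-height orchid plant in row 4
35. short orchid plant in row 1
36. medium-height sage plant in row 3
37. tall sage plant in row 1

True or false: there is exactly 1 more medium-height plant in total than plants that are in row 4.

|medium-height plants| = 14.
|plants in row 4| = 13.
The claim requires 14 − 13 (= 1) to equal 1, which holds.

True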